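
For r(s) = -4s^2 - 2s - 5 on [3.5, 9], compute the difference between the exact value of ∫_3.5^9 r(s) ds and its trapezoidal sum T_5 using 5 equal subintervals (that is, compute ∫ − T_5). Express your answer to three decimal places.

4.437

Exact integral: ∫_3.5^9 r(s) ds ≈ -1011.08333.
T_5 = -1015.52.
Error ≈ -1011.08333 − (-1015.52) ≈ 4.437.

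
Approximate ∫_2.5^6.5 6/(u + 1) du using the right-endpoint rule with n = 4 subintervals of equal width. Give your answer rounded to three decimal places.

4.147

Δu = (6.5 − 2.5)/4 = 1.
Right endpoints: 3.5, 4.5, 5.5, 6.5.
f(3.5) = 4/3, f(4.5) = 12/11, f(5.5) = 12/13, f(6.5) = 0.8.
Sum = Δu · [f(3.5) + f(4.5) + f(5.5) + f(6.5)].
Sum ≈ 4.147.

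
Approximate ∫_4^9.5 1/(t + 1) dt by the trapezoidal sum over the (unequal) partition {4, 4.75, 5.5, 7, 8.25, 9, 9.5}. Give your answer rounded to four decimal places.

Subinterval widths: 0.75, 0.75, 1.5, 1.25, 0.75, 0.5.
f(4) = 0.2, f(4.75) = 4/23, f(5.5) = 2/13, f(7) = 0.125, f(8.25) = 4/37, f(9) = 0.1, f(9.5) = 2/21.
On each subinterval the trapezoid contributes (Δt_i/2)·[f(t_{i-1}) + f(t_i)].
Sum ≈ 0.7448.

0.7448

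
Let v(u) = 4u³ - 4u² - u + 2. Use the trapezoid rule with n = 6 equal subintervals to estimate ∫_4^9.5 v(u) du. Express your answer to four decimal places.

6864.4138

Δu = (9.5 − 4)/6 = 11/12.
v(4) = 190, v(59/12) = 162347/432, v(35/6) = 17659/27, v(6.75) = 1043.1875, v(23/3) = 42167/27, v(103/12) = 962575/432, v(9.5) = 3061.
T_6 = (Δu/2)·[v(u_0) + 2v(u_1) + ... + 2v(u_{5}) + v(u_6)].
Sum ≈ 6864.4138.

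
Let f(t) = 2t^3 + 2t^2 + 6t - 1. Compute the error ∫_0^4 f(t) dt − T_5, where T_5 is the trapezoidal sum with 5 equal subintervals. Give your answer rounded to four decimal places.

-5.9733

Exact integral: ∫_0^4 f(t) dt ≈ 214.666667.
T_5 = 220.64.
Error ≈ 214.666667 − 220.64 ≈ -5.9733.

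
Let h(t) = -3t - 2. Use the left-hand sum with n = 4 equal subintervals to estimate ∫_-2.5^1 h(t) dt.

Δt = (1 − (-2.5))/4 = 0.875.
Left endpoints: -2.5, -1.625, -0.75, 0.125.
h(-2.5) = 5.5, h(-1.625) = 2.875, h(-0.75) = 0.25, h(0.125) = -2.375.
Sum = Δt · [h(-2.5) + h(-1.625) + h(-0.75) + h(0.125)].
Sum = 5.46875.

5.46875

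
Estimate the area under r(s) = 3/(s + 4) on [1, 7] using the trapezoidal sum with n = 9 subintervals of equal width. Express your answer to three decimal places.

2.369

Δs = (7 − 1)/9 = 2/3.
r(1) = 0.6, r(5/3) = 9/17, r(7/3) = 9/19, r(3) = 3/7, r(11/3) = 9/23, r(13/3) = 0.36, r(5) = 1/3, r(17/3) = 9/29, r(19/3) = 9/31, r(7) = 3/11.
T_9 = (Δs/2)·[r(s_0) + 2r(s_1) + ... + 2r(s_{8}) + r(s_9)].
Sum ≈ 2.369.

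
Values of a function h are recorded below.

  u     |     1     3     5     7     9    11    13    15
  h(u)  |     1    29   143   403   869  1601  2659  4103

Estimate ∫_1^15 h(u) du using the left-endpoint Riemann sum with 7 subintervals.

11410

Δu = 2.
Sum = 2·[1 + 29 + 143 + 403 + 869 + 1601 + 2659] = 11410.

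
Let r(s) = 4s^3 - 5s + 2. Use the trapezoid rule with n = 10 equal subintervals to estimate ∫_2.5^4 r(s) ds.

195.781875

Δs = (4 − 2.5)/10 = 0.15.
r(2.5) = 52, r(2.65) = 63.1885, r(2.8) = 75.808, r(2.95) = 89.9395, r(3.1) = 105.664, r(3.25) = 123.0625, r(3.4) = 142.216, r(3.55) = 163.2055, r(3.7) = 186.112, r(3.85) = 211.0165, r(4) = 238.
T_10 = (Δs/2)·[r(s_0) + 2r(s_1) + ... + 2r(s_{9}) + r(s_10)].
Sum = 195.781875.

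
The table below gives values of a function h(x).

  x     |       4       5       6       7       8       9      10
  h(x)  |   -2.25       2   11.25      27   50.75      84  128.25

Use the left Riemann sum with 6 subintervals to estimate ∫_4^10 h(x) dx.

Δx = 1.
Sum = 1·[(-2.25) + 2 + 11.25 + 27 + 50.75 + 84] = 172.75.

172.75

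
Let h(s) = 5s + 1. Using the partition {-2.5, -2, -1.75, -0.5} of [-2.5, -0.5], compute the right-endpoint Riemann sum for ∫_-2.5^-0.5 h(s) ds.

Subinterval widths: 0.5, 0.25, 1.25.
Right endpoints: -2, -1.75, -0.5.
h(-2) = -9, h(-1.75) = -7.75, h(-0.5) = -1.5.
Sum = Σ Δs_i · h(s_i).
Sum = -8.3125.

-8.3125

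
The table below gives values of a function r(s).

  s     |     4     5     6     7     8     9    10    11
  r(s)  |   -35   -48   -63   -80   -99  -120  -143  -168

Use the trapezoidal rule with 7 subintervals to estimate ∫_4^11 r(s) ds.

Δs = 1.
T_7 = (1/2)·[(-35) + 2·(-48) + 2·(-63) + 2·(-80) + 2·(-99) + 2·(-120) + 2·(-143) + (-168)] = -654.5.

-654.5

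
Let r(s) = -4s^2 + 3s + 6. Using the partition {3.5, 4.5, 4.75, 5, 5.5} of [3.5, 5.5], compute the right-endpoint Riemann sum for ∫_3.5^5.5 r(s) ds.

-148

Subinterval widths: 1, 0.25, 0.25, 0.5.
Right endpoints: 4.5, 4.75, 5, 5.5.
r(4.5) = -61.5, r(4.75) = -70, r(5) = -79, r(5.5) = -98.5.
Sum = Σ Δs_i · r(s_i).
Sum = -148.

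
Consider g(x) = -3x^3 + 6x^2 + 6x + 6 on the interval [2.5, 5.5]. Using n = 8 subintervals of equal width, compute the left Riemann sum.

-213.1875

Δx = (5.5 − 2.5)/8 = 0.375.
Left endpoints: 2.5, 2.875, 3.25, 3.625, 4, 4.375, 4.75, 5.125.
g(2.5) = 11.625, g(2.875) = 795/512, g(3.25) = -14.109375, g(3.625) = -18591/512, g(4) = -66, g(4.375) = -53313/512, g(4.75) = -151.640625, g(5.125) = -107259/512.
Sum = Δx · [g(2.5) + g(2.875) + g(3.25) + ...].
Sum = -213.1875.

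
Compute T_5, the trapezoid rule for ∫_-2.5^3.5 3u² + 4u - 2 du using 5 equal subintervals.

62.82

Δu = (3.5 − (-2.5))/5 = 1.2.
f(-2.5) = 6.75, f(-1.3) = -2.13, f(-0.1) = -2.37, f(1.1) = 6.03, f(2.3) = 23.07, f(3.5) = 48.75.
T_5 = (Δu/2)·[f(u_0) + 2f(u_1) + ... + 2f(u_{4}) + f(u_5)].
Sum = 62.82.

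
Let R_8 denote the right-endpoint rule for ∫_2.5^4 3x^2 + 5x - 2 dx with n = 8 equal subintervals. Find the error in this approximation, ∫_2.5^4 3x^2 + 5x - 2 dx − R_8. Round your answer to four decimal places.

Exact integral: ∫_2.5^4 f(x) dx = 69.75.
R_8 ≈ 73.221680.
Error ≈ 69.75 − 73.221680 ≈ -3.4717.

-3.4717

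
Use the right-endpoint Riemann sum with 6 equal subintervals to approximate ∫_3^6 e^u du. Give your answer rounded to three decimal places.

Δu = (6 − 3)/6 = 0.5.
Right endpoints: 3.5, 4, 4.5, 5, 5.5, 6.
f(3.5) ≈ 33.115, f(4) ≈ 54.598, f(4.5) ≈ 90.017, f(5) ≈ 148.413, f(5.5) ≈ 244.692, f(6) ≈ 403.429.
Sum = Δu · [f(3.5) + f(4) + f(4.5) + ...].
Sum ≈ 487.132.

487.132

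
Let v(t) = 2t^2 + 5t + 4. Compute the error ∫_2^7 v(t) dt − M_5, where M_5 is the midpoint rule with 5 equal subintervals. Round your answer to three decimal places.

0.833

Exact integral: ∫_2^7 v(t) dt ≈ 355.83333.
M_5 = 355.
Error ≈ 355.83333 − 355 ≈ 0.833.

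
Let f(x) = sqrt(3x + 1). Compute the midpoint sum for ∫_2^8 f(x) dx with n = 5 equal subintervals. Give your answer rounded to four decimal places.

Δx = (8 − 2)/5 = 1.2.
Midpoints: 2.6, 3.8, 5, 6.2, 7.4.
f(2.6) ≈ 2.9665, f(3.8) ≈ 3.5214, f(5) ≈ 4.0000, f(6.2) ≈ 4.4272, f(7.4) ≈ 4.8166.
Sum = Δx · [f(2.6) + f(3.8) + f(5) + f(6.2) + f(7.4)].
Sum ≈ 23.6780.

23.6780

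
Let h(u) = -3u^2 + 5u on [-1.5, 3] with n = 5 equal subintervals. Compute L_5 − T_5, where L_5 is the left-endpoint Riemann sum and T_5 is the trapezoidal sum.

L_5 = -16.335.
T_5 = -15.3225.
L_5 − T_5 = -1.0125.

-1.0125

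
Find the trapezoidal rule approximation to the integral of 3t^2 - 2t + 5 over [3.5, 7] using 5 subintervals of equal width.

Δt = (7 − 3.5)/5 = 0.7.
f(3.5) = 34.75, f(4.2) = 49.52, f(4.9) = 67.23, f(5.6) = 87.88, f(6.3) = 111.47, f(7) = 138.
T_5 = (Δt/2)·[f(t_0) + 2f(t_1) + ... + 2f(t_{4}) + f(t_5)].
Sum = 281.7325.

281.7325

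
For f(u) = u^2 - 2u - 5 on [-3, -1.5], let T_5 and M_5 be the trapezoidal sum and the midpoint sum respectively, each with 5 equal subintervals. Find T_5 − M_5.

T_5 = 7.1475.
M_5 = 7.11375.
T_5 − M_5 = 0.03375.

0.03375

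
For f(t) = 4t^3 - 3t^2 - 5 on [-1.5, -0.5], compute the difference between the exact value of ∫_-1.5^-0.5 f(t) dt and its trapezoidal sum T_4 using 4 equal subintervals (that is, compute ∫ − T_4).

0.15625

Exact integral: ∫_-1.5^-0.5 f(t) dt = -13.25.
T_4 = -13.40625.
Error = -13.25 − (-13.40625) = 0.15625.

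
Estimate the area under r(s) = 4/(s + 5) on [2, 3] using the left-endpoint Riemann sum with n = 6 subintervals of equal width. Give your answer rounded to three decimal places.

0.540

Δs = (3 − 2)/6 = 1/6.
Left endpoints: 2, 13/6, 7/3, 2.5, 8/3, 17/6.
r(2) = 4/7, r(13/6) = 24/43, r(7/3) = 6/11, r(2.5) = 8/15, r(8/3) = 12/23, r(17/6) = 24/47.
Sum = Δs · [r(2) + r(13/6) + r(7/3) + ...].
Sum ≈ 0.540.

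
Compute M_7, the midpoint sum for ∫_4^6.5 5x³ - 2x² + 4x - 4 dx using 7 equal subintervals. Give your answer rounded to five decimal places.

Δx = (6.5 − 4)/7 = 5/14.
Midpoints: 117/28, 127/28, 137/28, 5.25, 157/28, 167/28, 177/28.
f(117/28) = 7520585/21952, f(127/28) = 9649155/21952, f(137/28) = 12147525/21952, f(5.25) = 685.390625, f(157/28) = 18373665/21952, f(167/28) = 22161435/21952, f(177/28) = 26439005/21952.
Sum = Δx · [f(117/28) + f(127/28) + f(137/28) + ...].
Sum ≈ 1811.37197.

1811.37197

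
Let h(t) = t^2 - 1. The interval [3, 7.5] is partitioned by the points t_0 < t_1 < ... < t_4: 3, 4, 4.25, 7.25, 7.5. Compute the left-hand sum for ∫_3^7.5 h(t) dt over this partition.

75.828125

Subinterval widths: 1, 0.25, 3, 0.25.
Left endpoints: 3, 4, 4.25, 7.25.
h(3) = 8, h(4) = 15, h(4.25) = 17.0625, h(7.25) = 51.5625.
Sum = Σ Δt_i · h(t_i).
Sum = 75.828125.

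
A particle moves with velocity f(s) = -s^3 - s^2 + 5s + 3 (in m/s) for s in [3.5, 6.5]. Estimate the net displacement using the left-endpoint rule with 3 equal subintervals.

Δs = (6.5 − 3.5)/3 = 1.
Left endpoints: 3.5, 4.5, 5.5.
f(3.5) = -34.625, f(4.5) = -85.875, f(5.5) = -166.125.
Sum = Δs · [f(3.5) + f(4.5) + f(5.5)].
Sum = -286.625.

-286.625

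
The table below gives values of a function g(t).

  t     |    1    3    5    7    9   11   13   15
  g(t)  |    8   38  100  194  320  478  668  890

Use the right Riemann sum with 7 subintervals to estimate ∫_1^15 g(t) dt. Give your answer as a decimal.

5376

Δt = 2.
Sum = 2·[38 + 100 + 194 + 320 + 478 + 668 + 890] = 5376.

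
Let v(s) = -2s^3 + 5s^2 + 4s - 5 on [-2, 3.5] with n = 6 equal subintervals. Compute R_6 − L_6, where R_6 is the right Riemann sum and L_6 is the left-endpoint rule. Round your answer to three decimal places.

R_6 ≈ -10.50029.
L_6 ≈ 24.79138.
R_6 − L_6 ≈ -35.292.

-35.292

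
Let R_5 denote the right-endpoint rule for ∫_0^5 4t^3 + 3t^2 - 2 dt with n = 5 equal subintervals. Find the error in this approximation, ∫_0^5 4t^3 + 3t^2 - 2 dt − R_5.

-315

Exact integral: ∫_0^5 f(t) dt = 740.
R_5 = 1055.
Error = 740 − 1055 = -315.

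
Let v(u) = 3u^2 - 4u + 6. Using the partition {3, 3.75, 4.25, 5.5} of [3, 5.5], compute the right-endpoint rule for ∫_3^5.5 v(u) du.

139.921875

Subinterval widths: 0.75, 0.5, 1.25.
Right endpoints: 3.75, 4.25, 5.5.
v(3.75) = 33.1875, v(4.25) = 43.1875, v(5.5) = 74.75.
Sum = Σ Δu_i · v(u_i).
Sum = 139.921875.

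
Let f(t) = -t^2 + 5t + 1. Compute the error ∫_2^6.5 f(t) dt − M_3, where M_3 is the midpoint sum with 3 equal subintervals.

Exact integral: ∫_2^6.5 f(t) dt = 11.25.
M_3 = 12.09375.
Error = 11.25 − 12.09375 = -0.84375.

-0.84375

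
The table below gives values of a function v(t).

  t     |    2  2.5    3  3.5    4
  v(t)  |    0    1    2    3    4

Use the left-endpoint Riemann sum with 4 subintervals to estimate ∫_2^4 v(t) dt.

Δt = 0.5.
Sum = 0.5·[0 + 1 + 2 + 3] = 3.

3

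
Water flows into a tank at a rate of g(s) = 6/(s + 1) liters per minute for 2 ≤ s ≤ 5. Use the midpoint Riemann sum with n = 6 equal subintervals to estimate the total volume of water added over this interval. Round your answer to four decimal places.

Δs = (5 − 2)/6 = 0.5.
Midpoints: 2.25, 2.75, 3.25, 3.75, 4.25, 4.75.
g(2.25) = 24/13, g(2.75) = 1.6, g(3.25) = 24/17, g(3.75) = 24/19, g(4.25) = 8/7, g(4.75) = 24/23.
Sum = Δs · [g(2.25) + g(2.75) + g(3.25) + ...].
Sum ≈ 4.1537.

4.1537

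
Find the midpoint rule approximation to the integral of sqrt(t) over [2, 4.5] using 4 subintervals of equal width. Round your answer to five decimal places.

4.48025

Δt = (4.5 − 2)/4 = 0.625.
Midpoints: 2.3125, 2.9375, 3.5625, 4.1875.
f(2.3125) ≈ 1.52069, f(2.9375) ≈ 1.71391, f(3.5625) ≈ 1.88746, f(4.1875) ≈ 2.04634.
Sum = Δt · [f(2.3125) + f(2.9375) + f(3.5625) + f(4.1875)].
Sum ≈ 4.48025.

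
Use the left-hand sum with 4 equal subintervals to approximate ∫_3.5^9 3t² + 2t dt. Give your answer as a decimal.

Δt = (9 − 3.5)/4 = 1.375.
Left endpoints: 3.5, 4.875, 6.25, 7.625.
f(3.5) = 43.75, f(4.875) = 81.046875, f(6.25) = 129.6875, f(7.625) = 189.671875.
Sum = Δt · [f(3.5) + f(4.875) + f(6.25) + f(7.625)].
Sum = 610.71484375.

610.71484375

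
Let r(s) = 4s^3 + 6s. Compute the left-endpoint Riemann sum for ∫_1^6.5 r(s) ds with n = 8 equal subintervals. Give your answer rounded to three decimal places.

Δs = (6.5 − 1)/8 = 0.6875.
Left endpoints: 1, 1.6875, 2.375, 3.0625, 3.75, 4.4375, 5.125, 5.8125.
r(1) = 10, r(1.6875) = 30051/1024, r(2.375) = 67.8359375, r(3.0625) = 136465/1024, r(3.75) = 233.4375, r(4.4375) = 385175/1024, r(5.125) = 569.1953125, r(5.8125) = 840069/1024.
Sum = Δs · [r(1) + r(1.6875) + r(2.375) + ...].
Sum ≈ 1539.731.

1539.731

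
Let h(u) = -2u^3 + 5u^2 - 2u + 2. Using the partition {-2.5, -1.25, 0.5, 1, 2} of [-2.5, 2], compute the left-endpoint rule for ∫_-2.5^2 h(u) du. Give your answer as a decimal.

119.2578125

Subinterval widths: 1.25, 1.75, 0.5, 1.
Left endpoints: -2.5, -1.25, 0.5, 1.
h(-2.5) = 69.5, h(-1.25) = 16.21875, h(0.5) = 2, h(1) = 3.
Sum = Σ Δu_i · h(u_i).
Sum = 119.2578125.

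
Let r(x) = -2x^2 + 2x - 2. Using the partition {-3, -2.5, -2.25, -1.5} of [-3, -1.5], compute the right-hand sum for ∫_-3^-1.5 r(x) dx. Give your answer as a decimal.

-21.03125

Subinterval widths: 0.5, 0.25, 0.75.
Right endpoints: -2.5, -2.25, -1.5.
r(-2.5) = -19.5, r(-2.25) = -16.625, r(-1.5) = -9.5.
Sum = Σ Δx_i · r(x_i).
Sum = -21.03125.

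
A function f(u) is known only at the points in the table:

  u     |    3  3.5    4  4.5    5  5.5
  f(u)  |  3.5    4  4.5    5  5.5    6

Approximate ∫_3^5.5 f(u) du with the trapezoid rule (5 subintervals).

11.875

Δu = 0.5.
T_5 = (0.5/2)·[3.5 + 2·4 + 2·4.5 + 2·5 + 2·5.5 + 6] = 11.875.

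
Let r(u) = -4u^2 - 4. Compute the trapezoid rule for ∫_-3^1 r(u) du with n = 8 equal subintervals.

-54

Δu = (1 − (-3))/8 = 0.5.
r(-3) = -40, r(-2.5) = -29, r(-2) = -20, r(-1.5) = -13, r(-1) = -8, r(-0.5) = -5, r(0) = -4, r(0.5) = -5, r(1) = -8.
T_8 = (Δu/2)·[r(u_0) + 2r(u_1) + ... + 2r(u_{7}) + r(u_8)].
Sum = -54.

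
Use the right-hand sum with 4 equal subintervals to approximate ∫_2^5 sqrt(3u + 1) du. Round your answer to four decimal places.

10.6055

Δu = (5 − 2)/4 = 0.75.
Right endpoints: 2.75, 3.5, 4.25, 5.
f(2.75) ≈ 3.0414, f(3.5) ≈ 3.3912, f(4.25) ≈ 3.7081, f(5) ≈ 4.0000.
Sum = Δu · [f(2.75) + f(3.5) + f(4.25) + f(5)].
Sum ≈ 10.6055.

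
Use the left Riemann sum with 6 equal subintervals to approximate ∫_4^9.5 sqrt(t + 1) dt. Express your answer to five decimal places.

Δt = (9.5 − 4)/6 = 11/12.
Left endpoints: 4, 59/12, 35/6, 6.75, 23/3, 103/12.
f(4) ≈ 2.23607, f(59/12) ≈ 2.43242, f(35/6) ≈ 2.61406, f(6.75) ≈ 2.78388, f(23/3) ≈ 2.94392, f(103/12) ≈ 3.09570.
Sum = Δt · [f(4) + f(59/12) + f(35/6) + ...].
Sum ≈ 14.76388.

14.76388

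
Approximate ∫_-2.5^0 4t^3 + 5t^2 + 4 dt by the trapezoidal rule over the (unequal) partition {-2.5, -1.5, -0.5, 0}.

-7.3125

Subinterval widths: 1, 1, 0.5.
f(-2.5) = -27.25, f(-1.5) = 1.75, f(-0.5) = 4.75, f(0) = 4.
On each subinterval the trapezoid contributes (Δt_i/2)·[f(t_{i-1}) + f(t_i)].
Sum = -7.3125.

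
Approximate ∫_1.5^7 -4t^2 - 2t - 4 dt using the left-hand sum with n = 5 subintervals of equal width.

Δt = (7 − 1.5)/5 = 1.1.
Left endpoints: 1.5, 2.6, 3.7, 4.8, 5.9.
f(1.5) = -16, f(2.6) = -36.24, f(3.7) = -66.16, f(4.8) = -105.76, f(5.9) = -155.04.
Sum = Δt · [f(1.5) + f(2.6) + f(3.7) + f(4.8) + f(5.9)].
Sum = -417.12.

-417.12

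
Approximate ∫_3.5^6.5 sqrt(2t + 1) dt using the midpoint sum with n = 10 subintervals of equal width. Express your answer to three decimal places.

9.919

Δt = (6.5 − 3.5)/10 = 0.3.
Midpoints: 3.65, 3.95, 4.25, 4.55, 4.85, 5.15, 5.45, 5.75, 6.05, 6.35.
f(3.65) ≈ 2.881, f(3.95) ≈ 2.983, f(4.25) ≈ 3.082, f(4.55) ≈ 3.178, f(4.85) ≈ 3.271, f(5.15) ≈ 3.362, f(5.45) ≈ 3.450, f(5.75) ≈ 3.536, f(6.05) ≈ 3.619, f(6.35) ≈ 3.701.
Sum = Δt · [f(3.65) + f(3.95) + f(4.25) + ...].
Sum ≈ 9.919.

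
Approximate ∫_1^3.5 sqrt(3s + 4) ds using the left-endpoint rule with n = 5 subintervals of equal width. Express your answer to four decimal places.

Δs = (3.5 − 1)/5 = 0.5.
Left endpoints: 1, 1.5, 2, 2.5, 3.
f(1) ≈ 2.6458, f(1.5) ≈ 2.9155, f(2) ≈ 3.1623, f(2.5) ≈ 3.3912, f(3) ≈ 3.6056.
Sum = Δs · [f(1) + f(1.5) + f(2) + f(2.5) + f(3)].
Sum ≈ 7.8601.

7.8601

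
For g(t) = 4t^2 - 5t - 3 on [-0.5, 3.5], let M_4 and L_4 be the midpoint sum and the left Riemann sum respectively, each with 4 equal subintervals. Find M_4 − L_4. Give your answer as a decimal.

M_4 = 14.
L_4 = 4.
M_4 − L_4 = 10.

10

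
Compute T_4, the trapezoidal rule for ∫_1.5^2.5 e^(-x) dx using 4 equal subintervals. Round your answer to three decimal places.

0.142

Δx = (2.5 − 1.5)/4 = 0.25.
f(1.5) ≈ 0.223, f(1.75) ≈ 0.174, f(2) ≈ 0.135, f(2.25) ≈ 0.105, f(2.5) ≈ 0.082.
T_4 = (Δx/2)·[f(x_0) + 2f(x_1) + 2f(x_2) + 2f(x_3) + f(x_4)].
Sum ≈ 0.142.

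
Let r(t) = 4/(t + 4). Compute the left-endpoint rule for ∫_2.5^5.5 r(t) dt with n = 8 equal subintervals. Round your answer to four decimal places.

Δt = (5.5 − 2.5)/8 = 0.375.
Left endpoints: 2.5, 2.875, 3.25, 3.625, 4, 4.375, 4.75, 5.125.
r(2.5) = 8/13, r(2.875) = 32/55, r(3.25) = 16/29, r(3.625) = 32/61, r(4) = 0.5, r(4.375) = 32/67, r(4.75) = 16/35, r(5.125) = 32/73.
Sum = Δt · [r(2.5) + r(2.875) + r(3.25) + ...].
Sum ≈ 1.5550.

1.5550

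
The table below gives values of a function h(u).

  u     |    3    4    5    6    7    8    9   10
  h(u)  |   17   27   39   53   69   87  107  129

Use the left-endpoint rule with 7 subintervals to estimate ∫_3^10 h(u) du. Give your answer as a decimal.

399

Δu = 1.
Sum = 1·[17 + 27 + 39 + 53 + 69 + 87 + 107] = 399.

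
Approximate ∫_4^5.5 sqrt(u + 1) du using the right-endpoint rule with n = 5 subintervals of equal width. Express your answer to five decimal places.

Δu = (5.5 − 4)/5 = 0.3.
Right endpoints: 4.3, 4.6, 4.9, 5.2, 5.5.
f(4.3) ≈ 2.30217, f(4.6) ≈ 2.36643, f(4.9) ≈ 2.42899, f(5.2) ≈ 2.48998, f(5.5) ≈ 2.54951.
Sum = Δu · [f(4.3) + f(4.6) + f(4.9) + f(5.2) + f(5.5)].
Sum ≈ 3.64113.

3.64113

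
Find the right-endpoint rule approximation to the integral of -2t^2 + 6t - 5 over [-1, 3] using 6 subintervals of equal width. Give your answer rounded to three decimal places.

-12.593

Δt = (3 − (-1))/6 = 2/3.
Right endpoints: -1/3, 1/3, 1, 5/3, 7/3, 3.
f(-1/3) = -65/9, f(1/3) = -29/9, f(1) = -1, f(5/3) = -5/9, f(7/3) = -17/9, f(3) = -5.
Sum = Δt · [f(-1/3) + f(1/3) + f(1) + ...].
Sum ≈ -12.593.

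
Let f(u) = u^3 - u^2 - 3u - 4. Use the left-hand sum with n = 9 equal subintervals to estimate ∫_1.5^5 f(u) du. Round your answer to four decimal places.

Δu = (5 − 1.5)/9 = 7/18.
Left endpoints: 1.5, 17/9, 41/18, 8/3, 55/18, 31/9, 23/6, 38/9, 83/18.
f(1.5) = -7.375, f(17/9) = -4735/729, f(41/18) = -24517/5832, f(8/3) = -4/27, f(55/18) = 35137/5832, f(31/9) = 10693/729, f(23/6) = 5645/216, f(38/9) = 29726/729, f(83/18) = 343781/5832.
Sum = Δu · [f(1.5) + f(17/9) + f(41/18) + ...].
Sum ≈ 49.9056.

49.9056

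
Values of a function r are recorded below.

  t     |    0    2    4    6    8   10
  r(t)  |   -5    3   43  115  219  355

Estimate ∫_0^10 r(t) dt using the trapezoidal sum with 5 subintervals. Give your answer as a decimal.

1110

Δt = 2.
T_5 = (2/2)·[(-5) + 2·3 + 2·43 + 2·115 + 2·219 + 355] = 1110.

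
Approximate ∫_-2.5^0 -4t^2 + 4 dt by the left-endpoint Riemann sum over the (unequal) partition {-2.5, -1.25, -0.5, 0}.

-26.4375

Subinterval widths: 1.25, 0.75, 0.5.
Left endpoints: -2.5, -1.25, -0.5.
f(-2.5) = -21, f(-1.25) = -2.25, f(-0.5) = 3.
Sum = Σ Δt_i · f(t_i).
Sum = -26.4375.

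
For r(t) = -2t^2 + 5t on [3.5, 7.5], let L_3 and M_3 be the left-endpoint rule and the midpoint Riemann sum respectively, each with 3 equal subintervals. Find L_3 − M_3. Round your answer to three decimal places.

L_3 ≈ -99.70370.
M_3 ≈ -141.48148.
L_3 − M_3 ≈ 41.778.

41.778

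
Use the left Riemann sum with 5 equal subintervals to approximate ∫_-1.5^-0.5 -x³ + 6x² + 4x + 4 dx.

Δx = (-0.5 − (-1.5))/5 = 0.2.
Left endpoints: -1.5, -1.3, -1.1, -0.9, -0.7.
f(-1.5) = 14.875, f(-1.3) = 11.137, f(-1.1) = 8.191, f(-0.9) = 5.989, f(-0.7) = 4.483.
Sum = Δx · [f(-1.5) + f(-1.3) + f(-1.1) + f(-0.9) + f(-0.7)].
Sum = 8.935.

8.935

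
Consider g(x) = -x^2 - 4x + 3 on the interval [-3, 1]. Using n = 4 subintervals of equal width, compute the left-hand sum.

22

Δx = (1 − (-3))/4 = 1.
Left endpoints: -3, -2, -1, 0.
g(-3) = 6, g(-2) = 7, g(-1) = 6, g(0) = 3.
Sum = Δx · [g(-3) + g(-2) + g(-1) + g(0)].
Sum = 22.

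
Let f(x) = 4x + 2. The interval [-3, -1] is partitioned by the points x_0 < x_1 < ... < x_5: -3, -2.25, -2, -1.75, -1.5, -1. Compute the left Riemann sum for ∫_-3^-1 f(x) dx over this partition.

Subinterval widths: 0.75, 0.25, 0.25, 0.25, 0.5.
Left endpoints: -3, -2.25, -2, -1.75, -1.5.
f(-3) = -10, f(-2.25) = -7, f(-2) = -6, f(-1.75) = -5, f(-1.5) = -4.
Sum = Σ Δx_i · f(x_i).
Sum = -14.

-14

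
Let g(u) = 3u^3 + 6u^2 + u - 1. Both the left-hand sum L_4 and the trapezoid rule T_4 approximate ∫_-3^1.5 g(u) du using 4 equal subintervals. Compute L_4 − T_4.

L_4 ≈ -35.797852.
T_4 ≈ -4.790039.
L_4 − T_4 = -31.0078125.

-31.0078125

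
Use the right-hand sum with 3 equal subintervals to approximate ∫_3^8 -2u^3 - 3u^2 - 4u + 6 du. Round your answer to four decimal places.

-3618.3333

Δu = (8 − 3)/3 = 5/3.
Right endpoints: 14/3, 19/3, 8.
f(14/3) = -7594/27, f(19/3) = -17489/27, f(8) = -1242.
Sum = Δu · [f(14/3) + f(19/3) + f(8)].
Sum ≈ -3618.3333.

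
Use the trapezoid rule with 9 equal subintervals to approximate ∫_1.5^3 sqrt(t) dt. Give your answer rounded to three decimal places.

2.239

Δt = (3 − 1.5)/9 = 1/6.
f(1.5) ≈ 1.225, f(5/3) ≈ 1.291, f(11/6) ≈ 1.354, f(2) ≈ 1.414, f(13/6) ≈ 1.472, f(7/3) ≈ 1.528, f(2.5) ≈ 1.581, f(8/3) ≈ 1.633, f(17/6) ≈ 1.683, f(3) ≈ 1.732.
T_9 = (Δt/2)·[f(t_0) + 2f(t_1) + ... + 2f(t_{8}) + f(t_9)].
Sum ≈ 2.239.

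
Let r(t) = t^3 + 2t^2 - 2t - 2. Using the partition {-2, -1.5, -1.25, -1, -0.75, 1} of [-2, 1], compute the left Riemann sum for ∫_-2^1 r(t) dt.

2.5546875

Subinterval widths: 0.5, 0.25, 0.25, 0.25, 1.75.
Left endpoints: -2, -1.5, -1.25, -1, -0.75.
r(-2) = 2, r(-1.5) = 2.125, r(-1.25) = 1.671875, r(-1) = 1, r(-0.75) = 0.203125.
Sum = Σ Δt_i · r(t_i).
Sum = 2.5546875.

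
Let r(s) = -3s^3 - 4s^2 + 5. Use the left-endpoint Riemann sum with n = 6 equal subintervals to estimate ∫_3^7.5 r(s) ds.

-2322.80859375

Δs = (7.5 − 3)/6 = 0.75.
Left endpoints: 3, 3.75, 4.5, 5.25, 6, 6.75.
r(3) = -112, r(3.75) = -209.453125, r(4.5) = -349.375, r(5.25) = -539.359375, r(6) = -787, r(6.75) = -1099.890625.
Sum = Δs · [r(3) + r(3.75) + r(4.5) + ...].
Sum = -2322.80859375.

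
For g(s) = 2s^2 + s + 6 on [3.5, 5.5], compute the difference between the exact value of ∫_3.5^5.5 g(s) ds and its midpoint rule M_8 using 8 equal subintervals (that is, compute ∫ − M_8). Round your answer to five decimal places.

Exact integral: ∫_3.5^5.5 g(s) ds ≈ 103.3333333.
M_8 = 103.3125.
Error ≈ 103.3333333 − 103.3125 ≈ 0.02083.

0.02083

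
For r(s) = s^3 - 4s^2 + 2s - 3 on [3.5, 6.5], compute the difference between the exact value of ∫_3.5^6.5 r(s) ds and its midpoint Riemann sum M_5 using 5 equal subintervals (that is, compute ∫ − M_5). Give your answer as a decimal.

Exact integral: ∫_3.5^6.5 r(s) ds = 120.75.
M_5 = 119.76.
Error = 120.75 − 119.76 = 0.99.

0.99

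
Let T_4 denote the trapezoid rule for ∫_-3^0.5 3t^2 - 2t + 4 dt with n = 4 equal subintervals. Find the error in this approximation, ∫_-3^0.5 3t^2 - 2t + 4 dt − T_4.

Exact integral: ∫_-3^0.5 f(t) dt = 49.875.
T_4 = 51.21484375.
Error = 49.875 − 51.21484375 = -1.33984375.

-1.33984375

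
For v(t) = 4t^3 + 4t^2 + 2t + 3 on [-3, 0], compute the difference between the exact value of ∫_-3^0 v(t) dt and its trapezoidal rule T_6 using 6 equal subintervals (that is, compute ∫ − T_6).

1.75

Exact integral: ∫_-3^0 v(t) dt = -45.
T_6 = -46.75.
Error = -45 − (-46.75) = 1.75.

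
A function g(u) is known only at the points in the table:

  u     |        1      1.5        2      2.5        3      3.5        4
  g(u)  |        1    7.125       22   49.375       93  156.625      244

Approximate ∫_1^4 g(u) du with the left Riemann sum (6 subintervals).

Δu = 0.5.
Sum = 0.5·[1 + 7.125 + 22 + 49.375 + 93 + 156.625] = 164.5625.

164.5625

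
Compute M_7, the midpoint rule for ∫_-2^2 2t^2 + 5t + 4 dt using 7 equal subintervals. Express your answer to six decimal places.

26.448980

Δt = (2 − (-2))/7 = 4/7.
Midpoints: -12/7, -8/7, -4/7, 0, 4/7, 8/7, 12/7.
f(-12/7) = 64/49, f(-8/7) = 44/49, f(-4/7) = 88/49, f(0) = 4, f(4/7) = 368/49, f(8/7) = 604/49, f(12/7) = 904/49.
Sum = Δt · [f(-12/7) + f(-8/7) + f(-4/7) + ...].
Sum ≈ 26.448980.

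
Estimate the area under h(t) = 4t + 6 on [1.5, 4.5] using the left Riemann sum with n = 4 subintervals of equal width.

49.5

Δt = (4.5 − 1.5)/4 = 0.75.
Left endpoints: 1.5, 2.25, 3, 3.75.
h(1.5) = 12, h(2.25) = 15, h(3) = 18, h(3.75) = 21.
Sum = Δt · [h(1.5) + h(2.25) + h(3) + h(3.75)].
Sum = 49.5.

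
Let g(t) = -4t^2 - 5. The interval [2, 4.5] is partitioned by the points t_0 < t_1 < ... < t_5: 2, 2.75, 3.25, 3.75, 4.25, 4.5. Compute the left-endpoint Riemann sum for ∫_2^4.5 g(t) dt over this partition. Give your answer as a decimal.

Subinterval widths: 0.75, 0.5, 0.5, 0.5, 0.25.
Left endpoints: 2, 2.75, 3.25, 3.75, 4.25.
g(2) = -21, g(2.75) = -35.25, g(3.25) = -47.25, g(3.75) = -61.25, g(4.25) = -77.25.
Sum = Σ Δt_i · g(t_i).
Sum = -106.9375.

-106.9375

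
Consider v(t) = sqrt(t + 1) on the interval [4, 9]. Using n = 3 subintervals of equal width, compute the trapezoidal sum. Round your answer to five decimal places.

13.61319

Δt = (9 − 4)/3 = 5/3.
v(4) ≈ 2.23607, v(17/3) ≈ 2.58199, v(22/3) ≈ 2.88675, v(9) ≈ 3.16228.
T_3 = (Δt/2)·[v(t_0) + 2v(t_1) + 2v(t_2) + v(t_3)].
Sum ≈ 13.61319.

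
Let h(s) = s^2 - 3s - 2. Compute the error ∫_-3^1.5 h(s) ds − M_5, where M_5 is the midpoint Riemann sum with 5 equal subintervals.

0.30375

Exact integral: ∫_-3^1.5 h(s) ds = 11.25.
M_5 = 10.94625.
Error = 11.25 − 10.94625 = 0.30375.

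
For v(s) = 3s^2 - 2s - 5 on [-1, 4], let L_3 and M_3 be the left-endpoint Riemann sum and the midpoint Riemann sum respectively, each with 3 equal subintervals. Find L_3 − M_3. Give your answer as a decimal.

-18.75

L_3 ≈ 2.777778.
M_3 ≈ 21.527778.
L_3 − M_3 = -18.75.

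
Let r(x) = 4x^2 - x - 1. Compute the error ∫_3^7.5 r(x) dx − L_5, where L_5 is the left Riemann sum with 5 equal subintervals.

80.595

Exact integral: ∫_3^7.5 r(x) dx = 498.375.
L_5 = 417.78.
Error = 498.375 − 417.78 = 80.595.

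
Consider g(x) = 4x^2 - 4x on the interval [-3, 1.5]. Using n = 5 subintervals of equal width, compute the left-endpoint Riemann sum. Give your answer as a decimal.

76.68

Δx = (1.5 − (-3))/5 = 0.9.
Left endpoints: -3, -2.1, -1.2, -0.3, 0.6.
g(-3) = 48, g(-2.1) = 26.04, g(-1.2) = 10.56, g(-0.3) = 1.56, g(0.6) = -0.96.
Sum = Δx · [g(-3) + g(-2.1) + g(-1.2) + g(-0.3) + g(0.6)].
Sum = 76.68.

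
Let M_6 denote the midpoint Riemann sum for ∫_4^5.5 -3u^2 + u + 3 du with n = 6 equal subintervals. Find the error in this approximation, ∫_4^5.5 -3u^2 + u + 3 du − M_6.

Exact integral: ∫_4^5.5 f(u) du = -90.75.
M_6 = -90.7265625.
Error = -90.75 − (-90.7265625) = -0.0234375.

-0.0234375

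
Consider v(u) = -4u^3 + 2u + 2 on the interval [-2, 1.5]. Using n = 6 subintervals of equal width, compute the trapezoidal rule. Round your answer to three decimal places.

Δu = (1.5 − (-2))/6 = 7/12.
v(-2) = 30, v(-17/12) = 4553/432, v(-5/6) = 143/54, v(-0.25) = 1.5625, v(1/3) = 68/27, v(11/12) = 325/432, v(1.5) = -8.5.
T_6 = (Δu/2)·[v(u_0) + 2v(u_1) + ... + 2v(u_{5}) + v(u_6)].
Sum ≈ 16.783.

16.783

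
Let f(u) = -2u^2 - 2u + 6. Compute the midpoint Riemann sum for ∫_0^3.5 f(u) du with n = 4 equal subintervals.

Δu = (3.5 − 0)/4 = 0.875.
Midpoints: 0.4375, 1.3125, 2.1875, 3.0625.
f(0.4375) = 4.7421875, f(1.3125) = -0.0703125, f(2.1875) = -7.9453125, f(3.0625) = -18.8828125.
Sum = Δu · [f(0.4375) + f(1.3125) + f(2.1875) + f(3.0625)].
Sum = -19.38671875.

-19.38671875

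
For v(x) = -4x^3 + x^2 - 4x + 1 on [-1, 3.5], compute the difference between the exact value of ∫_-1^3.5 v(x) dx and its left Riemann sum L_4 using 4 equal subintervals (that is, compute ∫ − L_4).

Exact integral: ∫_-1^3.5 v(x) dx = -152.4375.
L_4 = -63.2109375.
Error = -152.4375 − (-63.2109375) = -89.2265625.

-89.2265625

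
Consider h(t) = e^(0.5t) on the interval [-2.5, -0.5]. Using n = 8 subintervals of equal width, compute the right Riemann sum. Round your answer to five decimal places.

1.04741

Δt = (-0.5 − (-2.5))/8 = 0.25.
Right endpoints: -2.25, -2, -1.75, -1.5, -1.25, -1, -0.75, -0.5.
h(-2.25) ≈ 0.32465, h(-2) ≈ 0.36788, h(-1.75) ≈ 0.41686, h(-1.5) ≈ 0.47237, h(-1.25) ≈ 0.53526, h(-1) ≈ 0.60653, h(-0.75) ≈ 0.68729, h(-0.5) ≈ 0.77880.
Sum = Δt · [h(-2.25) + h(-2) + h(-1.75) + ...].
Sum ≈ 1.04741.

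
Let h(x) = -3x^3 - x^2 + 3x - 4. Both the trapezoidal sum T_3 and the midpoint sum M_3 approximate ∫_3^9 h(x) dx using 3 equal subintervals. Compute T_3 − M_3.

-330

T_3 = -5230.
M_3 = -4900.
T_3 − M_3 = -330.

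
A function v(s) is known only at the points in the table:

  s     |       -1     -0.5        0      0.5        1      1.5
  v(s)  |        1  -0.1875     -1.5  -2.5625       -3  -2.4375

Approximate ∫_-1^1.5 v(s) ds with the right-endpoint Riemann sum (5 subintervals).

Δs = 0.5.
Sum = 0.5·[(-0.1875) + (-1.5) + (-2.5625) + (-3) + (-2.4375)] = -4.84375.

-4.84375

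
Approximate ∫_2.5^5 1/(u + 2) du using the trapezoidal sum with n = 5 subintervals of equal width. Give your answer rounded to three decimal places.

0.442

Δu = (5 − 2.5)/5 = 0.5.
f(2.5) = 2/9, f(3) = 0.2, f(3.5) = 2/11, f(4) = 1/6, f(4.5) = 2/13, f(5) = 1/7.
T_5 = (Δu/2)·[f(u_0) + 2f(u_1) + ... + 2f(u_{4}) + f(u_5)].
Sum ≈ 0.442.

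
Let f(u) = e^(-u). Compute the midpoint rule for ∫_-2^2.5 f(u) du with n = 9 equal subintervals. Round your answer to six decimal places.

Δu = (2.5 − (-2))/9 = 0.5.
Midpoints: -1.75, -1.25, -0.75, -0.25, 0.25, 0.75, 1.25, 1.75, 2.25.
f(-1.75) ≈ 5.754603, f(-1.25) ≈ 3.490343, f(-0.75) ≈ 2.117000, f(-0.25) ≈ 1.284025, f(0.25) ≈ 0.778801, f(0.75) ≈ 0.472367, f(1.25) ≈ 0.286505, f(1.75) ≈ 0.173774, f(2.25) ≈ 0.105399.
Sum = Δu · [f(-1.75) + f(-1.25) + f(-0.75) + ...].
Sum ≈ 7.231408.

7.231408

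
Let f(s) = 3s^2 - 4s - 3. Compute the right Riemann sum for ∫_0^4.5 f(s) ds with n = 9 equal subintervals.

Δs = (4.5 − 0)/9 = 0.5.
Right endpoints: 0.5, 1, 1.5, 2, 2.5, 3, 3.5, 4, 4.5.
f(0.5) = -4.25, f(1) = -4, f(1.5) = -2.25, f(2) = 1, f(2.5) = 5.75, f(3) = 12, f(3.5) = 19.75, f(4) = 29, f(4.5) = 39.75.
Sum = Δs · [f(0.5) + f(1) + f(1.5) + ...].
Sum = 48.375.

48.375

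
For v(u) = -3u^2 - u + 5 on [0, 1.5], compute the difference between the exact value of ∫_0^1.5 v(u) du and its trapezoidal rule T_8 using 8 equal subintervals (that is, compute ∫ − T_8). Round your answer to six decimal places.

0.026367

Exact integral: ∫_0^1.5 v(u) du = 3.
T_8 ≈ 2.97363281.
Error ≈ 3 − 2.97363281 ≈ 0.026367.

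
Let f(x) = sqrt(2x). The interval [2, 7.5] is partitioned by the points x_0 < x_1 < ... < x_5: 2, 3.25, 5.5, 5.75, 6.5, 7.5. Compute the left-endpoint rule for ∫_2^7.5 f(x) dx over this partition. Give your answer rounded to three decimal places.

15.214

Subinterval widths: 1.25, 2.25, 0.25, 0.75, 1.
Left endpoints: 2, 3.25, 5.5, 5.75, 6.5.
f(2) ≈ 2.000, f(3.25) ≈ 2.550, f(5.5) ≈ 3.317, f(5.75) ≈ 3.391, f(6.5) ≈ 3.606.
Sum = Σ Δx_i · f(x_i).
Sum ≈ 15.214.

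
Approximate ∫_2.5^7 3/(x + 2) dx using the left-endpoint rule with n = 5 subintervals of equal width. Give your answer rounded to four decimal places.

Δx = (7 − 2.5)/5 = 0.9.
Left endpoints: 2.5, 3.4, 4.3, 5.2, 6.1.
f(2.5) = 2/3, f(3.4) = 5/9, f(4.3) = 10/21, f(5.2) = 5/12, f(6.1) = 10/27.
Sum = Δx · [f(2.5) + f(3.4) + f(4.3) + f(5.2) + f(6.1)].
Sum ≈ 2.2369.

2.2369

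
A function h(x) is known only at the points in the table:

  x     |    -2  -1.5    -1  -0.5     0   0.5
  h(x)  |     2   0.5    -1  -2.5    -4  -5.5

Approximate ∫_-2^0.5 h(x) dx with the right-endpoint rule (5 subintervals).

Δx = 0.5.
Sum = 0.5·[0.5 + (-1) + (-2.5) + (-4) + (-5.5)] = -6.25.

-6.25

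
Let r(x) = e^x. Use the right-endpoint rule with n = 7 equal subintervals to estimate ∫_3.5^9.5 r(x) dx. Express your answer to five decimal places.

19844.11206

Δx = (9.5 − 3.5)/7 = 6/7.
Right endpoints: 61/14, 73/14, 85/14, 97/14, 109/14, 121/14, 9.5.
r(61/14) ≈ 78.03386, r(73/14) ≈ 183.88043, r(85/14) ≈ 433.29924, r(97/14) ≈ 1021.03432, r(109/14) ≈ 2405.98409, r(121/14) ≈ 5669.50529, r(9.5) ≈ 13359.72683.
Sum = Δx · [r(61/14) + r(73/14) + r(85/14) + ...].
Sum ≈ 19844.11206.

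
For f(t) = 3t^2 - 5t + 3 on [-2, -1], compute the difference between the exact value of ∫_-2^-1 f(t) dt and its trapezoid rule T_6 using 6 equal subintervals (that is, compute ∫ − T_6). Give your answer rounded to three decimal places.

Exact integral: ∫_-2^-1 f(t) dt = 17.5.
T_6 ≈ 17.51389.
Error ≈ 17.5 − 17.51389 ≈ -0.014.

-0.014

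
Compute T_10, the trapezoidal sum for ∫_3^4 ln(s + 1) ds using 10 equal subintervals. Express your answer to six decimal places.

1.501970

Δs = (4 − 3)/10 = 0.1.
f(3) ≈ 1.386294, f(3.1) ≈ 1.410987, f(3.2) ≈ 1.435085, f(3.3) ≈ 1.458615, f(3.4) ≈ 1.481605, f(3.5) ≈ 1.504077, f(3.6) ≈ 1.526056, f(3.7) ≈ 1.547563, f(3.8) ≈ 1.568616, f(3.9) ≈ 1.589235, f(4) ≈ 1.609438.
T_10 = (Δs/2)·[f(s_0) + 2f(s_1) + ... + 2f(s_{9}) + f(s_10)].
Sum ≈ 1.501970.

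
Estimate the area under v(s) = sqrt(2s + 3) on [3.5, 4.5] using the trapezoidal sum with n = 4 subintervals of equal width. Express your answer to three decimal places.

Δs = (4.5 − 3.5)/4 = 0.25.
v(3.5) ≈ 3.162, v(3.75) ≈ 3.240, v(4) ≈ 3.317, v(4.25) ≈ 3.391, v(4.5) ≈ 3.464.
T_4 = (Δs/2)·[v(s_0) + 2v(s_1) + 2v(s_2) + 2v(s_3) + v(s_4)].
Sum ≈ 3.315.

3.315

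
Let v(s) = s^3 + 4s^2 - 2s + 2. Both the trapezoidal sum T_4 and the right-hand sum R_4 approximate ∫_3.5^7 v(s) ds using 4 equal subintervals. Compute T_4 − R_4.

T_4 ≈ 941.9716797.
R_4 ≈ 1134.5263672.
T_4 − R_4 = -192.5546875.

-192.5546875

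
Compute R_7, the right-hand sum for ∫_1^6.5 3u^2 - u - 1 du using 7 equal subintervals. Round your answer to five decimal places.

295.65306

Δu = (6.5 − 1)/7 = 11/14.
Right endpoints: 25/14, 18/7, 47/14, 29/7, 69/14, 40/7, 6.5.
f(25/14) = 1329/196, f(18/7) = 797/49, f(47/14) = 5773/196, f(29/7) = 2271/49, f(69/14) = 13121/196, f(40/7) = 4471/49, f(6.5) = 119.25.
Sum = Δu · [f(25/14) + f(18/7) + f(47/14) + ...].
Sum ≈ 295.65306.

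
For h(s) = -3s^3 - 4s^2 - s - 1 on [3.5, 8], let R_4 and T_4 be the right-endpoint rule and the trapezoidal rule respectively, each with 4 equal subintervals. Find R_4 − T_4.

R_4 ≈ -4578.86425781.
T_4 ≈ -3668.24707031.
R_4 − T_4 = -910.6171875.

-910.6171875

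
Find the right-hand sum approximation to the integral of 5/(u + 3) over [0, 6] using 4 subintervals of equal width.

4.75

Δu = (6 − 0)/4 = 1.5.
Right endpoints: 1.5, 3, 4.5, 6.
f(1.5) = 10/9, f(3) = 5/6, f(4.5) = 2/3, f(6) = 5/9.
Sum = Δu · [f(1.5) + f(3) + f(4.5) + f(6)].
Sum = 4.75.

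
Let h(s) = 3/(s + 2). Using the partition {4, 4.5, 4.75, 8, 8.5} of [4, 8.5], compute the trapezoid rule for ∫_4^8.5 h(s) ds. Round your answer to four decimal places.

1.7098

Subinterval widths: 0.5, 0.25, 3.25, 0.5.
h(4) = 0.5, h(4.5) = 6/13, h(4.75) = 4/9, h(8) = 0.3, h(8.5) = 2/7.
On each subinterval the trapezoid contributes (Δs_i/2)·[h(s_{i-1}) + h(s_i)].
Sum ≈ 1.7098.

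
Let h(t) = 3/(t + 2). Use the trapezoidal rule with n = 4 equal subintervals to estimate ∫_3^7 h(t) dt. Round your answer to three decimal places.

1.770

Δt = (7 − 3)/4 = 1.
h(3) = 0.6, h(4) = 0.5, h(5) = 3/7, h(6) = 0.375, h(7) = 1/3.
T_4 = (Δt/2)·[h(t_0) + 2h(t_1) + 2h(t_2) + 2h(t_3) + h(t_4)].
Sum ≈ 1.770.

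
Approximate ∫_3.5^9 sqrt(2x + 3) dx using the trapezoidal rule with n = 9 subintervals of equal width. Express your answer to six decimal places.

Δx = (9 − 3.5)/9 = 11/18.
f(3.5) ≈ 3.162278, f(37/9) ≈ 3.349959, f(85/18) ≈ 3.527668, f(16/3) ≈ 3.696846, f(107/18) ≈ 3.858612, f(59/9) ≈ 4.013865, f(43/6) ≈ 4.163332, f(70/9) ≈ 4.307616, f(151/18) ≈ 4.447221, f(9) ≈ 4.582576.
T_9 = (Δx/2)·[f(x_0) + 2f(x_1) + ... + 2f(x_{8}) + f(x_9)].
Sum ≈ 21.534056.

21.534056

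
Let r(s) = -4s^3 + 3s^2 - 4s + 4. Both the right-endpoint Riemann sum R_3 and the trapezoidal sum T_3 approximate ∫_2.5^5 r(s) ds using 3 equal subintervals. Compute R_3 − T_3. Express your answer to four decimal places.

R_3 ≈ -679.236111.
T_3 ≈ -516.215278.
R_3 − T_3 ≈ -163.0208.

-163.0208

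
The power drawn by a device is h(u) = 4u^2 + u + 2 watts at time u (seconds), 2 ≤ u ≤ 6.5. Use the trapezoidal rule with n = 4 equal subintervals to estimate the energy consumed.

Δu = (6.5 − 2)/4 = 1.125.
h(2) = 20, h(3.125) = 44.1875, h(4.25) = 78.5, h(5.375) = 122.9375, h(6.5) = 177.5.
T_4 = (Δu/2)·[h(u_0) + 2h(u_1) + 2h(u_2) + 2h(u_3) + h(u_4)].
Sum = 387.421875.

387.421875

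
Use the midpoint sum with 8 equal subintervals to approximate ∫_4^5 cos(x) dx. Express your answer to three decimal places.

-0.202

Δx = (5 − 4)/8 = 0.125.
Midpoints: 4.0625, 4.1875, 4.3125, 4.4375, 4.5625, 4.6875, 4.8125, 4.9375.
f(4.0625) ≈ -0.605, f(4.1875) ≈ -0.501, f(4.3125) ≈ -0.389, f(4.4375) ≈ -0.271, f(4.5625) ≈ -0.149, f(4.6875) ≈ -0.025, f(4.8125) ≈ 0.100, f(4.9375) ≈ 0.223.
Sum = Δx · [f(4.0625) + f(4.1875) + f(4.3125) + ...].
Sum ≈ -0.202.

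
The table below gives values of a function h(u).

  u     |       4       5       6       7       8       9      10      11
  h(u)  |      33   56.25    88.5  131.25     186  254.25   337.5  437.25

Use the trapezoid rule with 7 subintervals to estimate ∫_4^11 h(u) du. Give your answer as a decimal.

Δu = 1.
T_7 = (1/2)·[33 + 2·56.25 + 2·88.5 + 2·131.25 + 2·186 + 2·254.25 + 2·337.5 + 437.25] = 1288.875.

1288.875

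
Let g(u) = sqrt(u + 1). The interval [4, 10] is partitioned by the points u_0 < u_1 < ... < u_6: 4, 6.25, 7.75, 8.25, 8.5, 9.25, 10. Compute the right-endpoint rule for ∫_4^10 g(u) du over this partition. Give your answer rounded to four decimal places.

Subinterval widths: 2.25, 1.5, 0.5, 0.25, 0.75, 0.75.
Right endpoints: 6.25, 7.75, 8.25, 8.5, 9.25, 10.
g(6.25) ≈ 2.6926, g(7.75) ≈ 2.9580, g(8.25) ≈ 3.0414, g(8.5) ≈ 3.0822, g(9.25) ≈ 3.2016, g(10) ≈ 3.3166.
Sum = Σ Δu_i · g(u_i).
Sum ≈ 17.6753.

17.6753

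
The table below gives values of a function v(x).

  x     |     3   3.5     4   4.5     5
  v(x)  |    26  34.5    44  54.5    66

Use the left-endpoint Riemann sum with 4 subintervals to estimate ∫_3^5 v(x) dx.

Δx = 0.5.
Sum = 0.5·[26 + 34.5 + 44 + 54.5] = 79.5.

79.5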